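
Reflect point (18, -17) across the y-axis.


Reflection across y-axis: (x, y) -> (-x, y)
(18, -17) -> (-18, -17)

(-18, -17)


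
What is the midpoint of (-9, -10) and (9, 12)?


Midpoint = ((-9+9)/2, (-10+12)/2) = (0, 1)

(0, 1)


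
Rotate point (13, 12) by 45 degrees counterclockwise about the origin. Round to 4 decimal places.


x' = 13*cos(45) - 12*sin(45) = 0.7071
y' = 13*sin(45) + 12*cos(45) = 17.6777

(0.7071, 17.6777)


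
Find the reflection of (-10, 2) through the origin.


Reflection through origin: (x, y) -> (-x, -y)
(-10, 2) -> (10, -2)

(10, -2)


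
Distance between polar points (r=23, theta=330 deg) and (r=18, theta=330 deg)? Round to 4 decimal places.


d = sqrt(r1^2 + r2^2 - 2*r1*r2*cos(t2-t1))
d = sqrt(23^2 + 18^2 - 2*23*18*cos(330-330)) = 5

5


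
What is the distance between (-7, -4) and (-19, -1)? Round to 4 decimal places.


d = sqrt((-19--7)^2 + (-1--4)^2) = 12.3693

12.3693


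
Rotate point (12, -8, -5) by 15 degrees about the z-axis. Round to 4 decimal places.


x' = 12*cos(15) - -8*sin(15) = 13.6617
y' = 12*sin(15) + -8*cos(15) = -4.6216
z' = -5

(13.6617, -4.6216, -5)


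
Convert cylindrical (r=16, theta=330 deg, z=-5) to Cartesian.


x = 16 * cos(330) = 13.8564
y = 16 * sin(330) = -8
z = -5

(13.8564, -8, -5)


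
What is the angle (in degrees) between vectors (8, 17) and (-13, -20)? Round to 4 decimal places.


dot = 8*-13 + 17*-20 = -444
|u| = 18.7883, |v| = 23.8537
cos(angle) = -0.9907
angle = 172.1773 degrees

172.1773 degrees


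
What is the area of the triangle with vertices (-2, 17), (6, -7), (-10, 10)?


Area = |x1(y2-y3) + x2(y3-y1) + x3(y1-y2)| / 2
= |-2*(-7-10) + 6*(10-17) + -10*(17--7)| / 2
= 124

124


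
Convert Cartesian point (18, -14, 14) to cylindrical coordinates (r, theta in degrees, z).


r = sqrt(18^2 + (-14)^2) = 22.8035
theta = atan2(-14, 18) = 322.125 deg
z = 14

r = 22.8035, theta = 322.125 deg, z = 14


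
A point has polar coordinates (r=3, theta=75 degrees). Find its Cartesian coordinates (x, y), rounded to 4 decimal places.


x = 3 * cos(75) = 0.7765
y = 3 * sin(75) = 2.8978

(0.7765, 2.8978)


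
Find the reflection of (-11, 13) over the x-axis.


Reflection across x-axis: (x, y) -> (x, -y)
(-11, 13) -> (-11, -13)

(-11, -13)


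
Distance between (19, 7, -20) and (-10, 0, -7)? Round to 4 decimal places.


d = sqrt((-10-19)^2 + (0-7)^2 + (-7--20)^2) = 32.5423

32.5423


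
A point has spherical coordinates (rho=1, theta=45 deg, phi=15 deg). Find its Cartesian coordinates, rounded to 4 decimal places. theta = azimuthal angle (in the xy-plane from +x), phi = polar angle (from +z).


x = 1 * sin(15) * cos(45) = 0.183
y = 1 * sin(15) * sin(45) = 0.183
z = 1 * cos(15) = 0.9659

(0.183, 0.183, 0.9659)


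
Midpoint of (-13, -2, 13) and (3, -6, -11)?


Midpoint = ((-13+3)/2, (-2+-6)/2, (13+-11)/2) = (-5, -4, 1)

(-5, -4, 1)


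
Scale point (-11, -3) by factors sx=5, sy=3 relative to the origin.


Scaling: (x*sx, y*sy) = (-11*5, -3*3) = (-55, -9)

(-55, -9)


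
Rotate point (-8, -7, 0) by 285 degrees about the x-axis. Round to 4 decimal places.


x' = -8
y' = -7*cos(285) - 0*sin(285) = -1.8117
z' = -7*sin(285) + 0*cos(285) = 6.7615

(-8, -1.8117, 6.7615)


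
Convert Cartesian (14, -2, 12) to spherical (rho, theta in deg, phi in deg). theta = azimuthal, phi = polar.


rho = sqrt(14^2 + (-2)^2 + 12^2) = 18.5472
theta = atan2(-2, 14) = 351.8699 deg
phi = acos(12/18.5472) = 49.6845 deg

rho = 18.5472, theta = 351.8699 deg, phi = 49.6845 deg


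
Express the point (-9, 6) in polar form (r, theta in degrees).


r = sqrt((-9)^2 + 6^2) = 10.8167
theta = atan2(6, -9) = 146.3099 degrees

r = 10.8167, theta = 146.3099 degrees


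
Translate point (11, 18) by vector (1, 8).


Translation: (x+dx, y+dy) = (11+1, 18+8) = (12, 26)

(12, 26)


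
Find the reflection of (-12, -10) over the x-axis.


Reflection across x-axis: (x, y) -> (x, -y)
(-12, -10) -> (-12, 10)

(-12, 10)


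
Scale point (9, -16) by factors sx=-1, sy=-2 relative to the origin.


Scaling: (x*sx, y*sy) = (9*-1, -16*-2) = (-9, 32)

(-9, 32)


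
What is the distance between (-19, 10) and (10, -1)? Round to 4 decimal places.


d = sqrt((10--19)^2 + (-1-10)^2) = 31.0161

31.0161


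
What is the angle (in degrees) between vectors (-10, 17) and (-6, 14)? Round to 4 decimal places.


dot = -10*-6 + 17*14 = 298
|u| = 19.7231, |v| = 15.2315
cos(angle) = 0.992
angle = 7.267 degrees

7.267 degrees


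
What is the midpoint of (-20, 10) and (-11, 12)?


Midpoint = ((-20+-11)/2, (10+12)/2) = (-15.5, 11)

(-15.5, 11)


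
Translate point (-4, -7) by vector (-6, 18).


Translation: (x+dx, y+dy) = (-4+-6, -7+18) = (-10, 11)

(-10, 11)


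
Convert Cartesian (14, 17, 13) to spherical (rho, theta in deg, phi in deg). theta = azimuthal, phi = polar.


rho = sqrt(14^2 + 17^2 + 13^2) = 25.5734
theta = atan2(17, 14) = 50.5275 deg
phi = acos(13/25.5734) = 59.4467 deg

rho = 25.5734, theta = 50.5275 deg, phi = 59.4467 deg


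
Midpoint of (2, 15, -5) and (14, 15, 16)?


Midpoint = ((2+14)/2, (15+15)/2, (-5+16)/2) = (8, 15, 5.5)

(8, 15, 5.5)


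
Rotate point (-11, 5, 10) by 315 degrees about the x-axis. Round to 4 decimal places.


x' = -11
y' = 5*cos(315) - 10*sin(315) = 10.6066
z' = 5*sin(315) + 10*cos(315) = 3.5355

(-11, 10.6066, 3.5355)


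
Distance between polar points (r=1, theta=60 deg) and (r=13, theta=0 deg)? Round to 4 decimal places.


d = sqrt(r1^2 + r2^2 - 2*r1*r2*cos(t2-t1))
d = sqrt(1^2 + 13^2 - 2*1*13*cos(0-60)) = 12.53

12.53


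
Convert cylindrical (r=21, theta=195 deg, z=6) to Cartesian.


x = 21 * cos(195) = -20.2844
y = 21 * sin(195) = -5.4352
z = 6

(-20.2844, -5.4352, 6)


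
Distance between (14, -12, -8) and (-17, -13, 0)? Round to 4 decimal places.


d = sqrt((-17-14)^2 + (-13--12)^2 + (0--8)^2) = 32.0312

32.0312


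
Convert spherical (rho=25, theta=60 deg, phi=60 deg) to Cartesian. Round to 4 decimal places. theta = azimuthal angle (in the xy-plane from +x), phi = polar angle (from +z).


x = 25 * sin(60) * cos(60) = 10.8253
y = 25 * sin(60) * sin(60) = 18.75
z = 25 * cos(60) = 12.5

(10.8253, 18.75, 12.5)


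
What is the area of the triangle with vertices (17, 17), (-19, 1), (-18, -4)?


Area = |x1(y2-y3) + x2(y3-y1) + x3(y1-y2)| / 2
= |17*(1--4) + -19*(-4-17) + -18*(17-1)| / 2
= 98

98


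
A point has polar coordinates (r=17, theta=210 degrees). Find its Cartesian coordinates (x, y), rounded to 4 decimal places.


x = 17 * cos(210) = -14.7224
y = 17 * sin(210) = -8.5

(-14.7224, -8.5)


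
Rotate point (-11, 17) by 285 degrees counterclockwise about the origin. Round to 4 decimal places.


x' = -11*cos(285) - 17*sin(285) = 13.5737
y' = -11*sin(285) + 17*cos(285) = 15.0251

(13.5737, 15.0251)


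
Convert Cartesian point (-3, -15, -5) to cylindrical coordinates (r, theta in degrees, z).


r = sqrt((-3)^2 + (-15)^2) = 15.2971
theta = atan2(-15, -3) = 258.6901 deg
z = -5

r = 15.2971, theta = 258.6901 deg, z = -5


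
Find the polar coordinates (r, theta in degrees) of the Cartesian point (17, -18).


r = sqrt(17^2 + (-18)^2) = 24.7588
theta = atan2(-18, 17) = 313.3634 degrees

r = 24.7588, theta = 313.3634 degrees


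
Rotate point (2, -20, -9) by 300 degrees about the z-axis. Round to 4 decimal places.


x' = 2*cos(300) - -20*sin(300) = -16.3205
y' = 2*sin(300) + -20*cos(300) = -11.7321
z' = -9

(-16.3205, -11.7321, -9)


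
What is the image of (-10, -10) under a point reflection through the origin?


Reflection through origin: (x, y) -> (-x, -y)
(-10, -10) -> (10, 10)

(10, 10)


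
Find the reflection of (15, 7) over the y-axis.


Reflection across y-axis: (x, y) -> (-x, y)
(15, 7) -> (-15, 7)

(-15, 7)


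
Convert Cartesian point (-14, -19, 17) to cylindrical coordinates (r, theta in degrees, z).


r = sqrt((-14)^2 + (-19)^2) = 23.6008
theta = atan2(-19, -14) = 233.6156 deg
z = 17

r = 23.6008, theta = 233.6156 deg, z = 17


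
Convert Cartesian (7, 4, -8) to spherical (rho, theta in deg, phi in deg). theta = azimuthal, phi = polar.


rho = sqrt(7^2 + 4^2 + (-8)^2) = 11.3578
theta = atan2(4, 7) = 29.7449 deg
phi = acos(-8/11.3578) = 134.7779 deg

rho = 11.3578, theta = 29.7449 deg, phi = 134.7779 deg


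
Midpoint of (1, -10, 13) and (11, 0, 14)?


Midpoint = ((1+11)/2, (-10+0)/2, (13+14)/2) = (6, -5, 13.5)

(6, -5, 13.5)


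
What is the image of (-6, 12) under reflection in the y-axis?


Reflection across y-axis: (x, y) -> (-x, y)
(-6, 12) -> (6, 12)

(6, 12)


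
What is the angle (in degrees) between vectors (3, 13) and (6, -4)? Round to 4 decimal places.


dot = 3*6 + 13*-4 = -34
|u| = 13.3417, |v| = 7.2111
cos(angle) = -0.3534
angle = 110.6955 degrees

110.6955 degrees


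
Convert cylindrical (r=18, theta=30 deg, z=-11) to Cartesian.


x = 18 * cos(30) = 15.5885
y = 18 * sin(30) = 9
z = -11

(15.5885, 9, -11)


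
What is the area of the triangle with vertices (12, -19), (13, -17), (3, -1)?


Area = |x1(y2-y3) + x2(y3-y1) + x3(y1-y2)| / 2
= |12*(-17--1) + 13*(-1--19) + 3*(-19--17)| / 2
= 18

18


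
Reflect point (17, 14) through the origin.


Reflection through origin: (x, y) -> (-x, -y)
(17, 14) -> (-17, -14)

(-17, -14)


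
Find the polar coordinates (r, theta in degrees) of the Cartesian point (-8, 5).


r = sqrt((-8)^2 + 5^2) = 9.434
theta = atan2(5, -8) = 147.9946 degrees

r = 9.434, theta = 147.9946 degrees


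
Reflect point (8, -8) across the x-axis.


Reflection across x-axis: (x, y) -> (x, -y)
(8, -8) -> (8, 8)

(8, 8)


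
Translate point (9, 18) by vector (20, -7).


Translation: (x+dx, y+dy) = (9+20, 18+-7) = (29, 11)

(29, 11)


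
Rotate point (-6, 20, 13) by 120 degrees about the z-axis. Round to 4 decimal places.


x' = -6*cos(120) - 20*sin(120) = -14.3205
y' = -6*sin(120) + 20*cos(120) = -15.1962
z' = 13

(-14.3205, -15.1962, 13)


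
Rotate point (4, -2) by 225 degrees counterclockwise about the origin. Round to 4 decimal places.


x' = 4*cos(225) - -2*sin(225) = -4.2426
y' = 4*sin(225) + -2*cos(225) = -1.4142

(-4.2426, -1.4142)


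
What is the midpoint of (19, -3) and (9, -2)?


Midpoint = ((19+9)/2, (-3+-2)/2) = (14, -2.5)

(14, -2.5)


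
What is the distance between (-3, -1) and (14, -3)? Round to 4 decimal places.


d = sqrt((14--3)^2 + (-3--1)^2) = 17.1172

17.1172


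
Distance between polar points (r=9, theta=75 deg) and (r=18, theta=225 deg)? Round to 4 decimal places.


d = sqrt(r1^2 + r2^2 - 2*r1*r2*cos(t2-t1))
d = sqrt(9^2 + 18^2 - 2*9*18*cos(225-75)) = 26.1838

26.1838


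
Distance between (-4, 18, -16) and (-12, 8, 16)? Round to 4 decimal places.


d = sqrt((-12--4)^2 + (8-18)^2 + (16--16)^2) = 34.4674

34.4674


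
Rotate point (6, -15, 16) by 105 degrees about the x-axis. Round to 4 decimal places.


x' = 6
y' = -15*cos(105) - 16*sin(105) = -11.5725
z' = -15*sin(105) + 16*cos(105) = -18.63

(6, -11.5725, -18.63)


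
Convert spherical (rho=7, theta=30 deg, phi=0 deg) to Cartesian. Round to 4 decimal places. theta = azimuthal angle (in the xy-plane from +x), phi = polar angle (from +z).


x = 7 * sin(0) * cos(30) = 0
y = 7 * sin(0) * sin(30) = 0
z = 7 * cos(0) = 7

(0, 0, 7)


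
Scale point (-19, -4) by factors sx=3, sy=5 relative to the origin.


Scaling: (x*sx, y*sy) = (-19*3, -4*5) = (-57, -20)

(-57, -20)


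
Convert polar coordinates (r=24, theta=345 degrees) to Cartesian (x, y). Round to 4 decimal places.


x = 24 * cos(345) = 23.1822
y = 24 * sin(345) = -6.2117

(23.1822, -6.2117)


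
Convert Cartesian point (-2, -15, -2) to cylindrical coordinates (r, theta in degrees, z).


r = sqrt((-2)^2 + (-15)^2) = 15.1327
theta = atan2(-15, -2) = 262.4054 deg
z = -2

r = 15.1327, theta = 262.4054 deg, z = -2


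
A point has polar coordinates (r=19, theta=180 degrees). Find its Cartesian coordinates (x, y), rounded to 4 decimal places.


x = 19 * cos(180) = -19
y = 19 * sin(180) = 0

(-19, 0)


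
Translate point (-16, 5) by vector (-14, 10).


Translation: (x+dx, y+dy) = (-16+-14, 5+10) = (-30, 15)

(-30, 15)


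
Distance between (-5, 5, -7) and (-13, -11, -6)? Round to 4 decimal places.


d = sqrt((-13--5)^2 + (-11-5)^2 + (-6--7)^2) = 17.9165

17.9165


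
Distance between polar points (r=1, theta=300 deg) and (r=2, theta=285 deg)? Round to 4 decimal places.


d = sqrt(r1^2 + r2^2 - 2*r1*r2*cos(t2-t1))
d = sqrt(1^2 + 2^2 - 2*1*2*cos(285-300)) = 1.066

1.066


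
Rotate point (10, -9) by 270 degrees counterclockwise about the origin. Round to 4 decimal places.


x' = 10*cos(270) - -9*sin(270) = -9
y' = 10*sin(270) + -9*cos(270) = -10

(-9, -10)


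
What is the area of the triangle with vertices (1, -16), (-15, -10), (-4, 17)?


Area = |x1(y2-y3) + x2(y3-y1) + x3(y1-y2)| / 2
= |1*(-10-17) + -15*(17--16) + -4*(-16--10)| / 2
= 249

249


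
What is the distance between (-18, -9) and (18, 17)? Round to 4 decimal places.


d = sqrt((18--18)^2 + (17--9)^2) = 44.4072

44.4072


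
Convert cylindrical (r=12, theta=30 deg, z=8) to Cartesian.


x = 12 * cos(30) = 10.3923
y = 12 * sin(30) = 6
z = 8

(10.3923, 6, 8)


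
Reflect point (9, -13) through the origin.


Reflection through origin: (x, y) -> (-x, -y)
(9, -13) -> (-9, 13)

(-9, 13)


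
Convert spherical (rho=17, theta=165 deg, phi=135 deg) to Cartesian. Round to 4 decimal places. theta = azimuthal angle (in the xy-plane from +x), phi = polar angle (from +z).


x = 17 * sin(135) * cos(165) = -11.6112
y = 17 * sin(135) * sin(165) = 3.1112
z = 17 * cos(135) = -12.0208

(-11.6112, 3.1112, -12.0208)


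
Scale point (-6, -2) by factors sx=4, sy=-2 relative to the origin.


Scaling: (x*sx, y*sy) = (-6*4, -2*-2) = (-24, 4)

(-24, 4)


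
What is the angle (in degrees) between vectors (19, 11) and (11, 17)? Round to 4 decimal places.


dot = 19*11 + 11*17 = 396
|u| = 21.9545, |v| = 20.2485
cos(angle) = 0.8908
angle = 27.0262 degrees

27.0262 degrees


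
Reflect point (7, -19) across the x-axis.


Reflection across x-axis: (x, y) -> (x, -y)
(7, -19) -> (7, 19)

(7, 19)


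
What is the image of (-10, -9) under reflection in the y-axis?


Reflection across y-axis: (x, y) -> (-x, y)
(-10, -9) -> (10, -9)

(10, -9)


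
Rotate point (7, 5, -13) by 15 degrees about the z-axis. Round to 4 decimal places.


x' = 7*cos(15) - 5*sin(15) = 5.4674
y' = 7*sin(15) + 5*cos(15) = 6.6414
z' = -13

(5.4674, 6.6414, -13)


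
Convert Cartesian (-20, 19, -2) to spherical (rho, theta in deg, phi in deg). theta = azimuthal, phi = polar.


rho = sqrt((-20)^2 + 19^2 + (-2)^2) = 27.6586
theta = atan2(19, -20) = 136.4688 deg
phi = acos(-2/27.6586) = 94.1467 deg

rho = 27.6586, theta = 136.4688 deg, phi = 94.1467 deg


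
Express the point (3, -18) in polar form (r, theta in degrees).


r = sqrt(3^2 + (-18)^2) = 18.2483
theta = atan2(-18, 3) = 279.4623 degrees

r = 18.2483, theta = 279.4623 degrees


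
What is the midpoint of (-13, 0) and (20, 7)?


Midpoint = ((-13+20)/2, (0+7)/2) = (3.5, 3.5)

(3.5, 3.5)


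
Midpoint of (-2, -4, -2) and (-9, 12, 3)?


Midpoint = ((-2+-9)/2, (-4+12)/2, (-2+3)/2) = (-5.5, 4, 0.5)

(-5.5, 4, 0.5)


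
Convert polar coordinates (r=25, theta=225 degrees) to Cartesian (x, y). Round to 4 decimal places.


x = 25 * cos(225) = -17.6777
y = 25 * sin(225) = -17.6777

(-17.6777, -17.6777)


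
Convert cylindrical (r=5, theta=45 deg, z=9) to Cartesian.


x = 5 * cos(45) = 3.5355
y = 5 * sin(45) = 3.5355
z = 9

(3.5355, 3.5355, 9)


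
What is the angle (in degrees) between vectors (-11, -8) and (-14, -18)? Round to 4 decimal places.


dot = -11*-14 + -8*-18 = 298
|u| = 13.6015, |v| = 22.8035
cos(angle) = 0.9608
angle = 16.0976 degrees

16.0976 degrees


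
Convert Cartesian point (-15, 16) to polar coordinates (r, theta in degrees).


r = sqrt((-15)^2 + 16^2) = 21.9317
theta = atan2(16, -15) = 133.1524 degrees

r = 21.9317, theta = 133.1524 degrees


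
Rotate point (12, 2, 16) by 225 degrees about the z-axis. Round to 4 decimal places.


x' = 12*cos(225) - 2*sin(225) = -7.0711
y' = 12*sin(225) + 2*cos(225) = -9.8995
z' = 16

(-7.0711, -9.8995, 16)


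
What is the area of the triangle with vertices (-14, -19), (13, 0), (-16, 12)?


Area = |x1(y2-y3) + x2(y3-y1) + x3(y1-y2)| / 2
= |-14*(0-12) + 13*(12--19) + -16*(-19-0)| / 2
= 437.5

437.5


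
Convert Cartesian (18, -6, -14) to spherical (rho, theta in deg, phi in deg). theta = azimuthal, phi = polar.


rho = sqrt(18^2 + (-6)^2 + (-14)^2) = 23.5797
theta = atan2(-6, 18) = 341.5651 deg
phi = acos(-14/23.5797) = 126.4223 deg

rho = 23.5797, theta = 341.5651 deg, phi = 126.4223 deg


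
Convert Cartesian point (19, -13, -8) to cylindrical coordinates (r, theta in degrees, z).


r = sqrt(19^2 + (-13)^2) = 23.0217
theta = atan2(-13, 19) = 325.6197 deg
z = -8

r = 23.0217, theta = 325.6197 deg, z = -8


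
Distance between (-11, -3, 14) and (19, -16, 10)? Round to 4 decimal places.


d = sqrt((19--11)^2 + (-16--3)^2 + (10-14)^2) = 32.9393

32.9393


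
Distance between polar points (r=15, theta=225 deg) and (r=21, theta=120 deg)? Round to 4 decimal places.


d = sqrt(r1^2 + r2^2 - 2*r1*r2*cos(t2-t1))
d = sqrt(15^2 + 21^2 - 2*15*21*cos(120-225)) = 28.7933

28.7933


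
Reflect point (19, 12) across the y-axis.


Reflection across y-axis: (x, y) -> (-x, y)
(19, 12) -> (-19, 12)

(-19, 12)


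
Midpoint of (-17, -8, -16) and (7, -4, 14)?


Midpoint = ((-17+7)/2, (-8+-4)/2, (-16+14)/2) = (-5, -6, -1)

(-5, -6, -1)


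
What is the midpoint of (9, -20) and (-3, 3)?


Midpoint = ((9+-3)/2, (-20+3)/2) = (3, -8.5)

(3, -8.5)


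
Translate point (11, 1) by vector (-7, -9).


Translation: (x+dx, y+dy) = (11+-7, 1+-9) = (4, -8)

(4, -8)


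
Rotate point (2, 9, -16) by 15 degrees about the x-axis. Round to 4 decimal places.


x' = 2
y' = 9*cos(15) - -16*sin(15) = 12.8344
z' = 9*sin(15) + -16*cos(15) = -13.1254

(2, 12.8344, -13.1254)


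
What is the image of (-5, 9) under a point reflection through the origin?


Reflection through origin: (x, y) -> (-x, -y)
(-5, 9) -> (5, -9)

(5, -9)


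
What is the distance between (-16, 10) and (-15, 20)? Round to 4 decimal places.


d = sqrt((-15--16)^2 + (20-10)^2) = 10.0499

10.0499


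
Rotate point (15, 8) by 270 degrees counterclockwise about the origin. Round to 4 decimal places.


x' = 15*cos(270) - 8*sin(270) = 8
y' = 15*sin(270) + 8*cos(270) = -15

(8, -15)


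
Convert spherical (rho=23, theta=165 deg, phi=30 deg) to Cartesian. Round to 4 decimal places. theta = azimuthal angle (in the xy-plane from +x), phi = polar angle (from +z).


x = 23 * sin(30) * cos(165) = -11.1081
y = 23 * sin(30) * sin(165) = 2.9764
z = 23 * cos(30) = 19.9186

(-11.1081, 2.9764, 19.9186)


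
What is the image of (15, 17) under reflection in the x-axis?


Reflection across x-axis: (x, y) -> (x, -y)
(15, 17) -> (15, -17)

(15, -17)


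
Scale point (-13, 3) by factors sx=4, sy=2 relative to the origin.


Scaling: (x*sx, y*sy) = (-13*4, 3*2) = (-52, 6)

(-52, 6)


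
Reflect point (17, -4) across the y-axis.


Reflection across y-axis: (x, y) -> (-x, y)
(17, -4) -> (-17, -4)

(-17, -4)


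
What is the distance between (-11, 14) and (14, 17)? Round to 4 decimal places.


d = sqrt((14--11)^2 + (17-14)^2) = 25.1794

25.1794


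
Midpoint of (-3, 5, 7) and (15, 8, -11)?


Midpoint = ((-3+15)/2, (5+8)/2, (7+-11)/2) = (6, 6.5, -2)

(6, 6.5, -2)


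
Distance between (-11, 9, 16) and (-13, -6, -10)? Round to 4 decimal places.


d = sqrt((-13--11)^2 + (-6-9)^2 + (-10-16)^2) = 30.0832

30.0832


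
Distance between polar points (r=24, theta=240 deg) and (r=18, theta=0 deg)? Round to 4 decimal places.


d = sqrt(r1^2 + r2^2 - 2*r1*r2*cos(t2-t1))
d = sqrt(24^2 + 18^2 - 2*24*18*cos(0-240)) = 36.4966

36.4966


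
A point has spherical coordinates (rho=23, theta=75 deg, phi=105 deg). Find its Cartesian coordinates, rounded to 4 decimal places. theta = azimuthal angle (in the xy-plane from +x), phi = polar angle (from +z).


x = 23 * sin(105) * cos(75) = 5.75
y = 23 * sin(105) * sin(75) = 21.4593
z = 23 * cos(105) = -5.9528

(5.75, 21.4593, -5.9528)


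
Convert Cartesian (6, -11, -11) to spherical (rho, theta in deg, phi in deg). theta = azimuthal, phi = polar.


rho = sqrt(6^2 + (-11)^2 + (-11)^2) = 16.6733
theta = atan2(-11, 6) = 298.6105 deg
phi = acos(-11/16.6733) = 131.2798 deg

rho = 16.6733, theta = 298.6105 deg, phi = 131.2798 deg


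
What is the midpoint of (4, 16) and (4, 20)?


Midpoint = ((4+4)/2, (16+20)/2) = (4, 18)

(4, 18)


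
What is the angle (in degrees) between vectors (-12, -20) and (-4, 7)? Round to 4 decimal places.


dot = -12*-4 + -20*7 = -92
|u| = 23.3238, |v| = 8.0623
cos(angle) = -0.4893
angle = 119.2914 degrees

119.2914 degrees


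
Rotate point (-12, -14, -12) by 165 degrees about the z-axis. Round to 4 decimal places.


x' = -12*cos(165) - -14*sin(165) = 15.2146
y' = -12*sin(165) + -14*cos(165) = 10.4171
z' = -12

(15.2146, 10.4171, -12)


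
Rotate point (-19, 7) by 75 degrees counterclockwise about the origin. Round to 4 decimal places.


x' = -19*cos(75) - 7*sin(75) = -11.679
y' = -19*sin(75) + 7*cos(75) = -16.5409

(-11.679, -16.5409)


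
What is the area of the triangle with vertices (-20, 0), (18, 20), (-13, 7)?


Area = |x1(y2-y3) + x2(y3-y1) + x3(y1-y2)| / 2
= |-20*(20-7) + 18*(7-0) + -13*(0-20)| / 2
= 63

63


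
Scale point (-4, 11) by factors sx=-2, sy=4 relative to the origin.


Scaling: (x*sx, y*sy) = (-4*-2, 11*4) = (8, 44)

(8, 44)


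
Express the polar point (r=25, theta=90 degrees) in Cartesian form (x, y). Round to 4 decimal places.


x = 25 * cos(90) = 0
y = 25 * sin(90) = 25

(0, 25)


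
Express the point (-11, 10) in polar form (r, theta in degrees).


r = sqrt((-11)^2 + 10^2) = 14.8661
theta = atan2(10, -11) = 137.7263 degrees

r = 14.8661, theta = 137.7263 degrees


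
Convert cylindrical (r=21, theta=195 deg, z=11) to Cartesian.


x = 21 * cos(195) = -20.2844
y = 21 * sin(195) = -5.4352
z = 11

(-20.2844, -5.4352, 11)


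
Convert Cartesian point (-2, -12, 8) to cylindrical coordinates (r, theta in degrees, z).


r = sqrt((-2)^2 + (-12)^2) = 12.1655
theta = atan2(-12, -2) = 260.5377 deg
z = 8

r = 12.1655, theta = 260.5377 deg, z = 8


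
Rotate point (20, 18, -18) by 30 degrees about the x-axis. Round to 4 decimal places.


x' = 20
y' = 18*cos(30) - -18*sin(30) = 24.5885
z' = 18*sin(30) + -18*cos(30) = -6.5885

(20, 24.5885, -6.5885)


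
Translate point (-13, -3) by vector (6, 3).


Translation: (x+dx, y+dy) = (-13+6, -3+3) = (-7, 0)

(-7, 0)


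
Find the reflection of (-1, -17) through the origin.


Reflection through origin: (x, y) -> (-x, -y)
(-1, -17) -> (1, 17)

(1, 17)


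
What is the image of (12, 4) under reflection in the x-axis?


Reflection across x-axis: (x, y) -> (x, -y)
(12, 4) -> (12, -4)

(12, -4)


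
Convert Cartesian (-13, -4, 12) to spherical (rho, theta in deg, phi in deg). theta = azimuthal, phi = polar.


rho = sqrt((-13)^2 + (-4)^2 + 12^2) = 18.1384
theta = atan2(-4, -13) = 197.1027 deg
phi = acos(12/18.1384) = 48.5794 deg

rho = 18.1384, theta = 197.1027 deg, phi = 48.5794 deg


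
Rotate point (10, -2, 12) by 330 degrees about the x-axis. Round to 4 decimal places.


x' = 10
y' = -2*cos(330) - 12*sin(330) = 4.2679
z' = -2*sin(330) + 12*cos(330) = 11.3923

(10, 4.2679, 11.3923)


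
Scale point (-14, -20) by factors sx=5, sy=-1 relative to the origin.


Scaling: (x*sx, y*sy) = (-14*5, -20*-1) = (-70, 20)

(-70, 20)


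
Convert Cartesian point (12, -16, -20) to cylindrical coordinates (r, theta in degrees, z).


r = sqrt(12^2 + (-16)^2) = 20
theta = atan2(-16, 12) = 306.8699 deg
z = -20

r = 20, theta = 306.8699 deg, z = -20


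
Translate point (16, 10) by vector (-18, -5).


Translation: (x+dx, y+dy) = (16+-18, 10+-5) = (-2, 5)

(-2, 5)


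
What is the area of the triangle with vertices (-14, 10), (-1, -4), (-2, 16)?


Area = |x1(y2-y3) + x2(y3-y1) + x3(y1-y2)| / 2
= |-14*(-4-16) + -1*(16-10) + -2*(10--4)| / 2
= 123

123


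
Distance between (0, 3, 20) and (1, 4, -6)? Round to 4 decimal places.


d = sqrt((1-0)^2 + (4-3)^2 + (-6-20)^2) = 26.0384

26.0384


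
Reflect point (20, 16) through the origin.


Reflection through origin: (x, y) -> (-x, -y)
(20, 16) -> (-20, -16)

(-20, -16)


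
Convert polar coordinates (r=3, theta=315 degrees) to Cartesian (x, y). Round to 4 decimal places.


x = 3 * cos(315) = 2.1213
y = 3 * sin(315) = -2.1213

(2.1213, -2.1213)


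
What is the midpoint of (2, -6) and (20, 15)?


Midpoint = ((2+20)/2, (-6+15)/2) = (11, 4.5)

(11, 4.5)


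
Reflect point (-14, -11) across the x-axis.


Reflection across x-axis: (x, y) -> (x, -y)
(-14, -11) -> (-14, 11)

(-14, 11)


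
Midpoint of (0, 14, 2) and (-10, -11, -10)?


Midpoint = ((0+-10)/2, (14+-11)/2, (2+-10)/2) = (-5, 1.5, -4)

(-5, 1.5, -4)


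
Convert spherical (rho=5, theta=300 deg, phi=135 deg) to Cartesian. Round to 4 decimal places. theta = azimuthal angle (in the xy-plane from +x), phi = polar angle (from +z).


x = 5 * sin(135) * cos(300) = 1.7678
y = 5 * sin(135) * sin(300) = -3.0619
z = 5 * cos(135) = -3.5355

(1.7678, -3.0619, -3.5355)


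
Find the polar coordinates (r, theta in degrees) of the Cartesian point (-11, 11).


r = sqrt((-11)^2 + 11^2) = 15.5563
theta = atan2(11, -11) = 135 degrees

r = 15.5563, theta = 135 degrees


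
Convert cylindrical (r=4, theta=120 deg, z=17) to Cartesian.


x = 4 * cos(120) = -2
y = 4 * sin(120) = 3.4641
z = 17

(-2, 3.4641, 17)


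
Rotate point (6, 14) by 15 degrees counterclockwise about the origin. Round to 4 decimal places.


x' = 6*cos(15) - 14*sin(15) = 2.1721
y' = 6*sin(15) + 14*cos(15) = 15.0759

(2.1721, 15.0759)


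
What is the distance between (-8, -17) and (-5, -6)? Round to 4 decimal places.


d = sqrt((-5--8)^2 + (-6--17)^2) = 11.4018

11.4018


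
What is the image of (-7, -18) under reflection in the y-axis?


Reflection across y-axis: (x, y) -> (-x, y)
(-7, -18) -> (7, -18)

(7, -18)


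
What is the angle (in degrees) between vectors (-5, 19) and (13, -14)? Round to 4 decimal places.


dot = -5*13 + 19*-14 = -331
|u| = 19.6469, |v| = 19.105
cos(angle) = -0.8818
angle = 151.8647 degrees

151.8647 degrees


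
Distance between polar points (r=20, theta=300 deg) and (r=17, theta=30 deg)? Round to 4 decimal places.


d = sqrt(r1^2 + r2^2 - 2*r1*r2*cos(t2-t1))
d = sqrt(20^2 + 17^2 - 2*20*17*cos(30-300)) = 26.2488

26.2488


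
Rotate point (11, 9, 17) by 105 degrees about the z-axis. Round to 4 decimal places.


x' = 11*cos(105) - 9*sin(105) = -11.5403
y' = 11*sin(105) + 9*cos(105) = 8.2958
z' = 17

(-11.5403, 8.2958, 17)


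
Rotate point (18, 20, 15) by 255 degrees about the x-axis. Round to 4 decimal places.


x' = 18
y' = 20*cos(255) - 15*sin(255) = 9.3125
z' = 20*sin(255) + 15*cos(255) = -23.2008

(18, 9.3125, -23.2008)


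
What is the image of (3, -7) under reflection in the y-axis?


Reflection across y-axis: (x, y) -> (-x, y)
(3, -7) -> (-3, -7)

(-3, -7)


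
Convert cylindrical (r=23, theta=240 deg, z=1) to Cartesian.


x = 23 * cos(240) = -11.5
y = 23 * sin(240) = -19.9186
z = 1

(-11.5, -19.9186, 1)


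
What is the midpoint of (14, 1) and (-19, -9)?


Midpoint = ((14+-19)/2, (1+-9)/2) = (-2.5, -4)

(-2.5, -4)


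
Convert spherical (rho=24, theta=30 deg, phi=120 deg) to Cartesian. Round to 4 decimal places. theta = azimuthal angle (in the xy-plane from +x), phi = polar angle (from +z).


x = 24 * sin(120) * cos(30) = 18
y = 24 * sin(120) * sin(30) = 10.3923
z = 24 * cos(120) = -12

(18, 10.3923, -12)


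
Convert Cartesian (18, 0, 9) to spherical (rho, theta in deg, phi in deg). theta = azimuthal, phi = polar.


rho = sqrt(18^2 + 0^2 + 9^2) = 20.1246
theta = atan2(0, 18) = 0 deg
phi = acos(9/20.1246) = 63.4349 deg

rho = 20.1246, theta = 0 deg, phi = 63.4349 deg


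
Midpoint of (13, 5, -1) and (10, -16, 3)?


Midpoint = ((13+10)/2, (5+-16)/2, (-1+3)/2) = (11.5, -5.5, 1)

(11.5, -5.5, 1)


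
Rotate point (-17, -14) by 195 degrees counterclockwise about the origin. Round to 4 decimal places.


x' = -17*cos(195) - -14*sin(195) = 12.7973
y' = -17*sin(195) + -14*cos(195) = 17.9229

(12.7973, 17.9229)


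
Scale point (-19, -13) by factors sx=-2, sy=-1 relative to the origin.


Scaling: (x*sx, y*sy) = (-19*-2, -13*-1) = (38, 13)

(38, 13)


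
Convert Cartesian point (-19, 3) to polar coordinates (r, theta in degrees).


r = sqrt((-19)^2 + 3^2) = 19.2354
theta = atan2(3, -19) = 171.0274 degrees

r = 19.2354, theta = 171.0274 degrees


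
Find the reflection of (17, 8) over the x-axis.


Reflection across x-axis: (x, y) -> (x, -y)
(17, 8) -> (17, -8)

(17, -8)


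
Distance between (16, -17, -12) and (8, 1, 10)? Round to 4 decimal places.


d = sqrt((8-16)^2 + (1--17)^2 + (10--12)^2) = 29.5296

29.5296


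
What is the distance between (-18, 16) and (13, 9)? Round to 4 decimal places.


d = sqrt((13--18)^2 + (9-16)^2) = 31.7805

31.7805


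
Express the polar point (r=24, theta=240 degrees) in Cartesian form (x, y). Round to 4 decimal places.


x = 24 * cos(240) = -12
y = 24 * sin(240) = -20.7846

(-12, -20.7846)


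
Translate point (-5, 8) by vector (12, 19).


Translation: (x+dx, y+dy) = (-5+12, 8+19) = (7, 27)

(7, 27)


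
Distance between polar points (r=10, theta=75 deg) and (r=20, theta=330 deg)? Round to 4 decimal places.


d = sqrt(r1^2 + r2^2 - 2*r1*r2*cos(t2-t1))
d = sqrt(10^2 + 20^2 - 2*10*20*cos(330-75)) = 24.5668

24.5668


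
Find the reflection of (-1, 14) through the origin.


Reflection through origin: (x, y) -> (-x, -y)
(-1, 14) -> (1, -14)

(1, -14)


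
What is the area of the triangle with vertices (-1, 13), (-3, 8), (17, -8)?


Area = |x1(y2-y3) + x2(y3-y1) + x3(y1-y2)| / 2
= |-1*(8--8) + -3*(-8-13) + 17*(13-8)| / 2
= 66

66


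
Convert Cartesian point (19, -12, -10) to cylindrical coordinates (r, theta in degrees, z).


r = sqrt(19^2 + (-12)^2) = 22.4722
theta = atan2(-12, 19) = 327.7244 deg
z = -10

r = 22.4722, theta = 327.7244 deg, z = -10


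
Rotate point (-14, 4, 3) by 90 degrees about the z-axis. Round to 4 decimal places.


x' = -14*cos(90) - 4*sin(90) = -4
y' = -14*sin(90) + 4*cos(90) = -14
z' = 3

(-4, -14, 3)


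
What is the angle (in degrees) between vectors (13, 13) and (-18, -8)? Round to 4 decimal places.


dot = 13*-18 + 13*-8 = -338
|u| = 18.3848, |v| = 19.6977
cos(angle) = -0.9333
angle = 158.9625 degrees

158.9625 degrees


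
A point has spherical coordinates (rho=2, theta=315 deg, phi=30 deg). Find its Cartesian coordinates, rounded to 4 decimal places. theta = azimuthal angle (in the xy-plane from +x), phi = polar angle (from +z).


x = 2 * sin(30) * cos(315) = 0.7071
y = 2 * sin(30) * sin(315) = -0.7071
z = 2 * cos(30) = 1.7321

(0.7071, -0.7071, 1.7321)


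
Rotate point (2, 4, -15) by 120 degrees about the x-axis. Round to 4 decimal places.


x' = 2
y' = 4*cos(120) - -15*sin(120) = 10.9904
z' = 4*sin(120) + -15*cos(120) = 10.9641

(2, 10.9904, 10.9641)


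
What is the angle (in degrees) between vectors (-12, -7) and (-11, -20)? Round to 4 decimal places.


dot = -12*-11 + -7*-20 = 272
|u| = 13.8924, |v| = 22.8254
cos(angle) = 0.8578
angle = 30.9328 degrees

30.9328 degrees


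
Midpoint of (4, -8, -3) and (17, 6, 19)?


Midpoint = ((4+17)/2, (-8+6)/2, (-3+19)/2) = (10.5, -1, 8)

(10.5, -1, 8)


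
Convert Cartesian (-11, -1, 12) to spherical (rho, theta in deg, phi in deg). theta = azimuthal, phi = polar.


rho = sqrt((-11)^2 + (-1)^2 + 12^2) = 16.3095
theta = atan2(-1, -11) = 185.1944 deg
phi = acos(12/16.3095) = 42.6279 deg

rho = 16.3095, theta = 185.1944 deg, phi = 42.6279 deg


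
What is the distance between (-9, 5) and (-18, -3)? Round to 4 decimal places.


d = sqrt((-18--9)^2 + (-3-5)^2) = 12.0416

12.0416


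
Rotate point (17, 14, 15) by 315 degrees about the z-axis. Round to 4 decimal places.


x' = 17*cos(315) - 14*sin(315) = 21.9203
y' = 17*sin(315) + 14*cos(315) = -2.1213
z' = 15

(21.9203, -2.1213, 15)


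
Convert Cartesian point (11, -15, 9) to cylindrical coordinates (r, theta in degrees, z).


r = sqrt(11^2 + (-15)^2) = 18.6011
theta = atan2(-15, 11) = 306.2538 deg
z = 9

r = 18.6011, theta = 306.2538 deg, z = 9


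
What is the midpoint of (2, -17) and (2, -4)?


Midpoint = ((2+2)/2, (-17+-4)/2) = (2, -10.5)

(2, -10.5)


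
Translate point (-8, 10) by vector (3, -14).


Translation: (x+dx, y+dy) = (-8+3, 10+-14) = (-5, -4)

(-5, -4)


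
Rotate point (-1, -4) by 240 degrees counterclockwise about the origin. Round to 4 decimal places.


x' = -1*cos(240) - -4*sin(240) = -2.9641
y' = -1*sin(240) + -4*cos(240) = 2.866

(-2.9641, 2.866)


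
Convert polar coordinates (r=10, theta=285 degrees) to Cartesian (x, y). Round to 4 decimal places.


x = 10 * cos(285) = 2.5882
y = 10 * sin(285) = -9.6593

(2.5882, -9.6593)


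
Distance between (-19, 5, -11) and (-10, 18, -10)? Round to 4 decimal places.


d = sqrt((-10--19)^2 + (18-5)^2 + (-10--11)^2) = 15.843

15.843


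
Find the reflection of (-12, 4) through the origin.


Reflection through origin: (x, y) -> (-x, -y)
(-12, 4) -> (12, -4)

(12, -4)


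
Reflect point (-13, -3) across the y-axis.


Reflection across y-axis: (x, y) -> (-x, y)
(-13, -3) -> (13, -3)

(13, -3)


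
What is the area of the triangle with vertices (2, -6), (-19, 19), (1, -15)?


Area = |x1(y2-y3) + x2(y3-y1) + x3(y1-y2)| / 2
= |2*(19--15) + -19*(-15--6) + 1*(-6-19)| / 2
= 107

107


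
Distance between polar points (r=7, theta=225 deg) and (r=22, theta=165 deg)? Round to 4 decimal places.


d = sqrt(r1^2 + r2^2 - 2*r1*r2*cos(t2-t1))
d = sqrt(7^2 + 22^2 - 2*7*22*cos(165-225)) = 19.4679

19.4679


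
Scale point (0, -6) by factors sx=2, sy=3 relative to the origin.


Scaling: (x*sx, y*sy) = (0*2, -6*3) = (0, -18)

(0, -18)


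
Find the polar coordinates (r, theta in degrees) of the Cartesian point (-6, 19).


r = sqrt((-6)^2 + 19^2) = 19.9249
theta = atan2(19, -6) = 107.5256 degrees

r = 19.9249, theta = 107.5256 degrees


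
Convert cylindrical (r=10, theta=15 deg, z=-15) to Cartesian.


x = 10 * cos(15) = 9.6593
y = 10 * sin(15) = 2.5882
z = -15

(9.6593, 2.5882, -15)


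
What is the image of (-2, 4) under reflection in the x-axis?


Reflection across x-axis: (x, y) -> (x, -y)
(-2, 4) -> (-2, -4)

(-2, -4)


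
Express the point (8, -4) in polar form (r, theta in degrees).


r = sqrt(8^2 + (-4)^2) = 8.9443
theta = atan2(-4, 8) = 333.4349 degrees

r = 8.9443, theta = 333.4349 degrees


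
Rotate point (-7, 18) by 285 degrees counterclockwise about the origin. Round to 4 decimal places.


x' = -7*cos(285) - 18*sin(285) = 15.5749
y' = -7*sin(285) + 18*cos(285) = 11.4202

(15.5749, 11.4202)


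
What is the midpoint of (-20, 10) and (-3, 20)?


Midpoint = ((-20+-3)/2, (10+20)/2) = (-11.5, 15)

(-11.5, 15)


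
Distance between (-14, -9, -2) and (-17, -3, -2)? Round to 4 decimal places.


d = sqrt((-17--14)^2 + (-3--9)^2 + (-2--2)^2) = 6.7082

6.7082


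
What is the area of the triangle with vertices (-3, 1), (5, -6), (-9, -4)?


Area = |x1(y2-y3) + x2(y3-y1) + x3(y1-y2)| / 2
= |-3*(-6--4) + 5*(-4-1) + -9*(1--6)| / 2
= 41

41


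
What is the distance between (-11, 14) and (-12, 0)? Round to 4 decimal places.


d = sqrt((-12--11)^2 + (0-14)^2) = 14.0357

14.0357


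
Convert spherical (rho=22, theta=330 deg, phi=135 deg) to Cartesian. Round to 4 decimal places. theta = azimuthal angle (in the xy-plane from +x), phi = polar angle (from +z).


x = 22 * sin(135) * cos(330) = 13.4722
y = 22 * sin(135) * sin(330) = -7.7782
z = 22 * cos(135) = -15.5563

(13.4722, -7.7782, -15.5563)


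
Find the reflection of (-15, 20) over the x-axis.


Reflection across x-axis: (x, y) -> (x, -y)
(-15, 20) -> (-15, -20)

(-15, -20)


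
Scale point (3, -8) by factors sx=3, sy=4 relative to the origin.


Scaling: (x*sx, y*sy) = (3*3, -8*4) = (9, -32)

(9, -32)


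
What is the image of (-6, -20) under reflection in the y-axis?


Reflection across y-axis: (x, y) -> (-x, y)
(-6, -20) -> (6, -20)

(6, -20)


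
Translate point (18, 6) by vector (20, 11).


Translation: (x+dx, y+dy) = (18+20, 6+11) = (38, 17)

(38, 17)


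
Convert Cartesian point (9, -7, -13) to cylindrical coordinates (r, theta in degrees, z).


r = sqrt(9^2 + (-7)^2) = 11.4018
theta = atan2(-7, 9) = 322.125 deg
z = -13

r = 11.4018, theta = 322.125 deg, z = -13


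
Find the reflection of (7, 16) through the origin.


Reflection through origin: (x, y) -> (-x, -y)
(7, 16) -> (-7, -16)

(-7, -16)


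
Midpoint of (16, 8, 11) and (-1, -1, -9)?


Midpoint = ((16+-1)/2, (8+-1)/2, (11+-9)/2) = (7.5, 3.5, 1)

(7.5, 3.5, 1)


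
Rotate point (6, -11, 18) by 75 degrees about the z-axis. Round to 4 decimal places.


x' = 6*cos(75) - -11*sin(75) = 12.1781
y' = 6*sin(75) + -11*cos(75) = 2.9485
z' = 18

(12.1781, 2.9485, 18)


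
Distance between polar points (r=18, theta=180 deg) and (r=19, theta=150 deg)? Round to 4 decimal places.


d = sqrt(r1^2 + r2^2 - 2*r1*r2*cos(t2-t1))
d = sqrt(18^2 + 19^2 - 2*18*19*cos(150-180)) = 9.6249

9.6249


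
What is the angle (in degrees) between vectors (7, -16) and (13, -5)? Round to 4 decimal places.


dot = 7*13 + -16*-5 = 171
|u| = 17.4642, |v| = 13.9284
cos(angle) = 0.703
angle = 45.3331 degrees

45.3331 degrees


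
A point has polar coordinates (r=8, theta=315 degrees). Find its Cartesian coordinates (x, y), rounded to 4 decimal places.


x = 8 * cos(315) = 5.6569
y = 8 * sin(315) = -5.6569

(5.6569, -5.6569)


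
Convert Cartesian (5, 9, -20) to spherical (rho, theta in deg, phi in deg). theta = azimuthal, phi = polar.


rho = sqrt(5^2 + 9^2 + (-20)^2) = 22.4944
theta = atan2(9, 5) = 60.9454 deg
phi = acos(-20/22.4944) = 152.7614 deg

rho = 22.4944, theta = 60.9454 deg, phi = 152.7614 deg


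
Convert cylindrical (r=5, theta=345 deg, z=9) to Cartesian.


x = 5 * cos(345) = 4.8296
y = 5 * sin(345) = -1.2941
z = 9

(4.8296, -1.2941, 9)


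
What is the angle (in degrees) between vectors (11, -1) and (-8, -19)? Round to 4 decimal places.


dot = 11*-8 + -1*-19 = -69
|u| = 11.0454, |v| = 20.6155
cos(angle) = -0.303
angle = 107.6392 degrees

107.6392 degrees


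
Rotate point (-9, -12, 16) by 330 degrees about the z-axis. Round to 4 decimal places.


x' = -9*cos(330) - -12*sin(330) = -13.7942
y' = -9*sin(330) + -12*cos(330) = -5.8923
z' = 16

(-13.7942, -5.8923, 16)


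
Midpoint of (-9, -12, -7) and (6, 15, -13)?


Midpoint = ((-9+6)/2, (-12+15)/2, (-7+-13)/2) = (-1.5, 1.5, -10)

(-1.5, 1.5, -10)


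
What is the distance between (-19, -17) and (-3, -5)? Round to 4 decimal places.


d = sqrt((-3--19)^2 + (-5--17)^2) = 20

20


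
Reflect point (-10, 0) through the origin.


Reflection through origin: (x, y) -> (-x, -y)
(-10, 0) -> (10, 0)

(10, 0)


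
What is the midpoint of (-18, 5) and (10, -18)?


Midpoint = ((-18+10)/2, (5+-18)/2) = (-4, -6.5)

(-4, -6.5)


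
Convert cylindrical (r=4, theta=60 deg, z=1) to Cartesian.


x = 4 * cos(60) = 2
y = 4 * sin(60) = 3.4641
z = 1

(2, 3.4641, 1)
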